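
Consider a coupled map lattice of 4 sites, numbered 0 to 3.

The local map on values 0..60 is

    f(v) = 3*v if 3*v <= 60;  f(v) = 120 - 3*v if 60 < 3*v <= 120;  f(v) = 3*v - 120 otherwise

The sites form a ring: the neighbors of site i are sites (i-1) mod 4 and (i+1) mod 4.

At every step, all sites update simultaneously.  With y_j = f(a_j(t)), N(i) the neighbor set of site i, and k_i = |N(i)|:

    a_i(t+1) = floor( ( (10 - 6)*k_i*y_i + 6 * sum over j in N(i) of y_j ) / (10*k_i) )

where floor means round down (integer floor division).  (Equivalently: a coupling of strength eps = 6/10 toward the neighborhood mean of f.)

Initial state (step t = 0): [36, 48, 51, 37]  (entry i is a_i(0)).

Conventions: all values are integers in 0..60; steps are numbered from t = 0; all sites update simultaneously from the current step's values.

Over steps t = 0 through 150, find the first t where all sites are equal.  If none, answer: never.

Simulating step by step:
t=0: [36, 48, 51, 37]  (not all equal)
t=1: [14, 23, 23, 17]  (not all equal)
t=2: [47, 48, 51, 48]  (not all equal)
t=3: [22, 25, 27, 25]  (not all equal)
t=4: [48, 45, 42, 45]  (not all equal)
t=5: [18, 15, 11, 15]  (not all equal)
t=6: [48, 44, 40, 44]  (not all equal)
t=7: [16, 12, 7, 12]  (not all equal)
t=8: [40, 35, 30, 35]  (not all equal)
t=9: [9, 15, 21, 15]  (not all equal)
t=10: [37, 43, 49, 43]  (not all equal)
t=11: [9, 14, 16, 14]  (not all equal)
t=12: [36, 39, 44, 39]  (not all equal)
t=13: [6, 8, 6, 8]  (not all equal)
t=14: [21, 20, 21, 20]  (not all equal)
t=15: [58, 58, 58, 58]  (all equal)

Answer: 15
Key observation: Synchronization is absorbing here: once all sites are equal they stay equal, and step 15 is the first all-equal step.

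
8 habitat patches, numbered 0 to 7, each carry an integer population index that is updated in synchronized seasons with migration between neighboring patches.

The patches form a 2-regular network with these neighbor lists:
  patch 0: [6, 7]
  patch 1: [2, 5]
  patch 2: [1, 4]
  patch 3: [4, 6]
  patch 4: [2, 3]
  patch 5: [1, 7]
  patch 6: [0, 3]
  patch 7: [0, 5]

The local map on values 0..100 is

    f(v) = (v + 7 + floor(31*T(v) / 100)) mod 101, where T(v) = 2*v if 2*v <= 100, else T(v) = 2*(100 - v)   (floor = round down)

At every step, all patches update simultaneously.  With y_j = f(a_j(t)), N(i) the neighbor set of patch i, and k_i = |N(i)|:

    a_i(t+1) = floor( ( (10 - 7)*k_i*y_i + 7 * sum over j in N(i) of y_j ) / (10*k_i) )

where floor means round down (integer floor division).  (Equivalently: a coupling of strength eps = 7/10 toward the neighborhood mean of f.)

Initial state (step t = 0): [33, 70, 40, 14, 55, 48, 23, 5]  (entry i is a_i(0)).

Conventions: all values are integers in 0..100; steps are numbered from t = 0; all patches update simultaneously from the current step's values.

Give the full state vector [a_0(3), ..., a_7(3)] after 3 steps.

Simulating step by step:
t=0: [33, 70, 40, 14, 55, 48, 23, 5]
t=1: [38, 82, 85, 55, 61, 63, 44, 54]
t=2: [78, 62, 67, 86, 58, 93, 78, 82]
t=3: [98, 61, 92, 66, 60, 68, 63, 65]

Answer: [98, 61, 92, 66, 60, 68, 63, 65]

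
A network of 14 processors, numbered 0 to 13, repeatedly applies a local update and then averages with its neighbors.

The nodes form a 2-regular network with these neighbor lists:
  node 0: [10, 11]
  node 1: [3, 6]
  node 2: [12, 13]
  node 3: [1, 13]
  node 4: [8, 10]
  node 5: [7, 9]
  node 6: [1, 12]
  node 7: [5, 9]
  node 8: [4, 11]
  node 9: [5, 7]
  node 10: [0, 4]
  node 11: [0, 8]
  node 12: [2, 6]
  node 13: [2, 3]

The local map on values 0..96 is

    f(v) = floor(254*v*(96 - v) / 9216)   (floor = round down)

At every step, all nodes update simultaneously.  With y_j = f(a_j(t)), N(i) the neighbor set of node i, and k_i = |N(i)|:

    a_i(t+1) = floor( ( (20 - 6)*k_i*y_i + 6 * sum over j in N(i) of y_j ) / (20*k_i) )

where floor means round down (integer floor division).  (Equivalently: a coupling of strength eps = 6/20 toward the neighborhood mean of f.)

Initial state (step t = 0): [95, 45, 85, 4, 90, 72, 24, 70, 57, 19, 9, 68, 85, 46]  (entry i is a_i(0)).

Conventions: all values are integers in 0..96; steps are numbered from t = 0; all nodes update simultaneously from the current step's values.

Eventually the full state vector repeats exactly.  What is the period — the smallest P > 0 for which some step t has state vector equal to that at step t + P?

Simulating step by step:
t=0: [95, 45, 85, 4, 90, 72, 24, 70, 57, 19, 9, 68, 85, 46]
t=1: [12, 52, 30, 25, 22, 46, 46, 48, 52, 42, 17, 45, 28, 49]
t=2: [33, 60, 55, 52, 45, 62, 61, 62, 60, 62, 36, 57, 53, 59]
t=3: [57, 59, 61, 61, 61, 58, 58, 58, 59, 58, 59, 60, 61, 60]
t=4: [60, 59, 58, 58, 58, 60, 59, 60, 59, 60, 59, 59, 58, 58]
t=5: [59, 60, 60, 60, 60, 59, 60, 59, 60, 59, 59, 59, 60, 60]
t=6: [60, 59, 59, 59, 59, 60, 59, 60, 59, 60, 59, 59, 59, 59]
t=7: [59, 60, 60, 60, 60, 59, 60, 59, 60, 59, 59, 59, 60, 60]

Answer: 2
Key observation: The state at step 5, [59, 60, 60, 60, 60, 59, 60, 59, 60, 59, 59, 59, 60, 60], reappears at step 7 — and no state repeats earlier — so the cycle the system enters has period 2.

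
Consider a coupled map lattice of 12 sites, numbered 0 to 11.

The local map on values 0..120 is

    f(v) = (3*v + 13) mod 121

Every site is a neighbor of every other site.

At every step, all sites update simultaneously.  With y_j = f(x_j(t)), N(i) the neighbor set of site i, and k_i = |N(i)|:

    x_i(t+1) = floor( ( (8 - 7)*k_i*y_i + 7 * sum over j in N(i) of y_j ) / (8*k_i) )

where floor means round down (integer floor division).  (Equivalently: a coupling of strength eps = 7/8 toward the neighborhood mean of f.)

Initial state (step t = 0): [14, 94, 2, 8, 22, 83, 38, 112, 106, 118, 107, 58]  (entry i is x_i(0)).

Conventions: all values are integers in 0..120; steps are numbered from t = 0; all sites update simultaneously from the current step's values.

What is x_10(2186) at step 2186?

Answer: x_10(2186) = 92
Key observation: The state at step 2, [47, 47, 47, 47, 47, 47, 47, 47, 47, 47, 47, 47], reappears at step 7: the system is in a cycle of period 5 from step 2 on.  Therefore the state at step 2186 equals the state at step 2 + ((2186 - 2) mod 5) = 6, which is [92, 92, 92, 92, 92, 92, 92, 92, 92, 92, 92, 92].

Derivation:
t=0: [14, 94, 2, 8, 22, 83, 38, 112, 106, 118, 107, 58]
t=1: [52, 52, 50, 51, 53, 50, 50, 54, 53, 50, 54, 52]
t=2: [47, 47, 47, 47, 47, 47, 47, 47, 47, 47, 47, 47]
t=3: [33, 33, 33, 33, 33, 33, 33, 33, 33, 33, 33, 33]
t=4: [112, 112, 112, 112, 112, 112, 112, 112, 112, 112, 112, 112]
t=5: [107, 107, 107, 107, 107, 107, 107, 107, 107, 107, 107, 107]
t=6: [92, 92, 92, 92, 92, 92, 92, 92, 92, 92, 92, 92]
t=7: [47, 47, 47, 47, 47, 47, 47, 47, 47, 47, 47, 47]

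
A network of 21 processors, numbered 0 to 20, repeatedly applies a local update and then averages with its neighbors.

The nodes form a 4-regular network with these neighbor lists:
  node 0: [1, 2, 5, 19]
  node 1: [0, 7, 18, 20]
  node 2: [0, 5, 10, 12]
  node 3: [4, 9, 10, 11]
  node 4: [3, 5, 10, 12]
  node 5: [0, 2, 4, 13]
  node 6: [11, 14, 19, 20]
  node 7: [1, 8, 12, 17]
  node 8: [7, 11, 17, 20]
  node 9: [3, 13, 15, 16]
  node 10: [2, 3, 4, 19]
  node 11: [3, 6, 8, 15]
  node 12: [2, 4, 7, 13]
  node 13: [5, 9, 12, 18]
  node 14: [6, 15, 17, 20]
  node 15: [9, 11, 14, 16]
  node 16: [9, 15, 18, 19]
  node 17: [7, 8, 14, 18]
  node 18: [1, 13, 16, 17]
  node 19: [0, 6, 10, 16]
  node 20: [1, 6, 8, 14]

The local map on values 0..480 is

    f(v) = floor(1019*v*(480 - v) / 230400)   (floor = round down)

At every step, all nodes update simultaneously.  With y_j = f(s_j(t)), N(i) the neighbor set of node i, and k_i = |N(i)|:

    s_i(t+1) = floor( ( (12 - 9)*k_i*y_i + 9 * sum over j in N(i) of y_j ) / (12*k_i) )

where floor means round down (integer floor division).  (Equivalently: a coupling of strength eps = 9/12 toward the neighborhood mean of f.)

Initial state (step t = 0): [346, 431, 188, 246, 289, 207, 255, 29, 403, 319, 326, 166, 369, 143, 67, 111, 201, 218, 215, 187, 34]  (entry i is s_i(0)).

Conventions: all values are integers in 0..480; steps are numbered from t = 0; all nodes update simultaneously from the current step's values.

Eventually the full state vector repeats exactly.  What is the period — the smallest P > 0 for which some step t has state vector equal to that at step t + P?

Simulating step by step:
t=0: [346, 431, 188, 246, 289, 207, 255, 29, 403, 319, 326, 166, 369, 143, 67, 111, 201, 218, 215, 187, 34]
t=1: [206, 132, 221, 236, 230, 231, 187, 138, 147, 224, 239, 212, 187, 223, 171, 200, 230, 169, 213, 234, 130]
t=2: [243, 221, 250, 253, 251, 252, 236, 219, 221, 252, 253, 242, 242, 250, 231, 247, 251, 228, 239, 250, 217]
t=3: [253, 253, 254, 254, 254, 254, 253, 253, 253, 254, 254, 253, 253, 254, 253, 254, 254, 253, 253, 254, 253]
t=4: [253, 254, 253, 253, 253, 253, 253, 254, 254, 253, 253, 253, 253, 253, 253, 253, 253, 254, 253, 253, 254]
t=5: [253, 253, 254, 254, 254, 254, 253, 253, 253, 254, 254, 253, 253, 254, 253, 254, 254, 253, 253, 254, 253]

Answer: 2
Key observation: The state at step 3, [253, 253, 254, 254, 254, 254, 253, 253, 253, 254, 254, 253, 253, 254, 253, 254, 254, 253, 253, 254, 253], reappears at step 5 — and no state repeats earlier — so the cycle the system enters has period 2.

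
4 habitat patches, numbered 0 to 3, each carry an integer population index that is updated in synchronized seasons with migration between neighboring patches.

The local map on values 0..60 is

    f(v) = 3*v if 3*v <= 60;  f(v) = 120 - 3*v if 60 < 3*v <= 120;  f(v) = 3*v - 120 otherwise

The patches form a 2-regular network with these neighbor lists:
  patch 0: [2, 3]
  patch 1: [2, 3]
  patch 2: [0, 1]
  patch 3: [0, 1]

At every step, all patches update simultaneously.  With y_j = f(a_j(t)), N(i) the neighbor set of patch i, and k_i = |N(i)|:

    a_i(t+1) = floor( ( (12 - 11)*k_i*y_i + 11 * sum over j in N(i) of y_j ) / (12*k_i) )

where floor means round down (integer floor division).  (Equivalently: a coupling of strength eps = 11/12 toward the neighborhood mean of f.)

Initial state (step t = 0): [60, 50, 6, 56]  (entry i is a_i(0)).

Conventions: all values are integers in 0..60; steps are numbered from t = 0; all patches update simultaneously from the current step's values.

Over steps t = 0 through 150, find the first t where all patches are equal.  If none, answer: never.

Answer: 27
Key observation: Synchronization is absorbing here: once all patches are equal they stay equal, and step 27 is the first all-equal step.

Derivation:
t=0: [60, 50, 6, 56]  (not all equal)
t=1: [35, 32, 42, 45]  (not all equal)
t=2: [10, 11, 18, 19]  (not all equal)
t=3: [53, 53, 33, 33]  (not all equal)
t=4: [22, 22, 37, 37]  (not all equal)
t=5: [12, 12, 50, 50]  (not all equal)
t=6: [30, 30, 35, 35]  (not all equal)
t=7: [16, 16, 28, 28]  (not all equal)
t=8: [37, 37, 47, 47]  (not all equal)
t=9: [20, 20, 10, 10]  (not all equal)
t=10: [32, 32, 57, 57]  (not all equal)
t=11: [48, 48, 26, 26]  (not all equal)
t=12: [40, 40, 25, 25]  (not all equal)
t=13: [41, 41, 3, 3]  (not all equal)
t=14: [8, 8, 3, 3]  (not all equal)
t=15: [10, 10, 22, 22]  (not all equal)
t=16: [52, 52, 32, 32]  (not all equal)
t=17: [25, 25, 35, 35]  (not all equal)
t=18: [17, 17, 42, 42]  (not all equal)
t=19: [9, 9, 47, 47]  (not all equal)
t=20: [21, 21, 26, 26]  (not all equal)
t=21: [43, 43, 55, 55]  (not all equal)
t=22: [42, 42, 12, 12]  (not all equal)
t=23: [33, 33, 8, 8]  (not all equal)
t=24: [23, 23, 21, 21]  (not all equal)
t=25: [56, 56, 51, 51]  (not all equal)
t=26: [34, 34, 46, 46]  (not all equal)
t=27: [18, 18, 18, 18]  (all equal)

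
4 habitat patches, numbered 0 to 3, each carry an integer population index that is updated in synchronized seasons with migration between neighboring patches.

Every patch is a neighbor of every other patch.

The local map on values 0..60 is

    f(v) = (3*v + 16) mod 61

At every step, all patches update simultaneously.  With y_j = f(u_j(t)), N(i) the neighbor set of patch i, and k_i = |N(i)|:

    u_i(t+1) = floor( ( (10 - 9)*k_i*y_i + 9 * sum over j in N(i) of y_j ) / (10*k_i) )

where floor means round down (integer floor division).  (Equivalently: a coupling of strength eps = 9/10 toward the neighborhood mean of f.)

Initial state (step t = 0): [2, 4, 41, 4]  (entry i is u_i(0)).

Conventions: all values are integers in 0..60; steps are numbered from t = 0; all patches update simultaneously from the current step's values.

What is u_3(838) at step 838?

Simulating step by step:
t=0: [2, 4, 41, 4]
t=1: [24, 22, 25, 22]
t=2: [24, 25, 23, 25]
t=3: [27, 27, 28, 27]
t=4: [36, 36, 36, 36]
t=5: [2, 2, 2, 2]
t=6: [22, 22, 22, 22]
t=7: [21, 21, 21, 21]
t=8: [18, 18, 18, 18]
t=9: [9, 9, 9, 9]
t=10: [43, 43, 43, 43]
t=11: [23, 23, 23, 23]
t=12: [24, 24, 24, 24]
t=13: [27, 27, 27, 27]
t=14: [36, 36, 36, 36]

Answer: u_3(838) = 18
Key observation: The state at step 4, [36, 36, 36, 36], reappears at step 14: the system is in a cycle of period 10 from step 4 on.  Therefore the state at step 838 equals the state at step 4 + ((838 - 4) mod 10) = 8, which is [18, 18, 18, 18].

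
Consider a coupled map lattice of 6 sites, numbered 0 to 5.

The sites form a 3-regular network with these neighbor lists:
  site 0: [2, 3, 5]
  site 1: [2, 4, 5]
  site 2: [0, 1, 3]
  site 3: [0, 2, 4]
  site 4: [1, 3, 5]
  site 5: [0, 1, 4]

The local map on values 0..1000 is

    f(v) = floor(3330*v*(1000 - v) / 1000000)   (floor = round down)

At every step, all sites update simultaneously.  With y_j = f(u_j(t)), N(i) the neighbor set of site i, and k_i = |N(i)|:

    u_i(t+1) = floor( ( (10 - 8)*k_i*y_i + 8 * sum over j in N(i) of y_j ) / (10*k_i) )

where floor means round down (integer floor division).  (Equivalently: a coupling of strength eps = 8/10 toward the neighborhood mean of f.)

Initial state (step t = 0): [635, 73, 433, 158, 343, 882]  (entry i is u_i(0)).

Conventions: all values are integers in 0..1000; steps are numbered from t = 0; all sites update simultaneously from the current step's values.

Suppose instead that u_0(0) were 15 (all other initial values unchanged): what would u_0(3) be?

Simulating step by step:
t=0: [15, 73, 433, 158, 343, 882]
t=1: [438, 555, 354, 519, 420, 342]
t=2: [788, 783, 811, 803, 802, 803]
t=3: [527, 530, 541, 530, 536, 544]

Answer: u_0(3) = 527
Key observation: This trace re-runs the system from the modified initial state.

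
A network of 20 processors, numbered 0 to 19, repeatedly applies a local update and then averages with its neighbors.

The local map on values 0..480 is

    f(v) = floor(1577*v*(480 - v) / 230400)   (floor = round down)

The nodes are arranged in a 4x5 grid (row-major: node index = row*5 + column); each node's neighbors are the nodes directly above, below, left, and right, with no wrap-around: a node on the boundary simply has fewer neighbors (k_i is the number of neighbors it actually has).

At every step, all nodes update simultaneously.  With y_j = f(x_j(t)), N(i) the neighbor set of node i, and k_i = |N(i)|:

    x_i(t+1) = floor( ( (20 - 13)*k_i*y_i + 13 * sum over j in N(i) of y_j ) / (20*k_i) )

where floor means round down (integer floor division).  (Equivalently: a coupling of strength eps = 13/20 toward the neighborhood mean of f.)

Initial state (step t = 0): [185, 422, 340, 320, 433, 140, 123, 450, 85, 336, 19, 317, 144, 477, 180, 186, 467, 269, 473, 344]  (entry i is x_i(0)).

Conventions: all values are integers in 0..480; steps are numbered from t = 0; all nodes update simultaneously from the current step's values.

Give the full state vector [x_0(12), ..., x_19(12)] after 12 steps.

Answer: [393, 393, 393, 393, 393, 393, 393, 393, 393, 393, 393, 393, 393, 393, 393, 393, 393, 393, 393, 393]

Derivation:
t=0: [185, 422, 340, 320, 433, 140, 123, 450, 85, 336, 19, 317, 144, 477, 180, 186, 467, 269, 473, 344]
t=1: [290, 274, 245, 272, 269, 272, 257, 224, 207, 275, 248, 242, 252, 157, 272, 163, 255, 221, 163, 239]
t=2: [383, 387, 390, 388, 386, 387, 390, 391, 380, 386, 383, 393, 385, 368, 379, 378, 383, 383, 368, 378]
t=3: [248, 245, 241, 247, 246, 248, 240, 244, 255, 253, 249, 244, 251, 269, 263, 257, 251, 259, 271, 268]
t=4: [393, 393, 393, 393, 393, 393, 393, 393, 392, 392, 393, 393, 392, 389, 389, 392, 392, 391, 388, 388]
t=5: [234, 234, 234, 234, 234, 234, 234, 234, 236, 236, 234, 234, 236, 240, 241, 235, 236, 238, 242, 243]
t=6: [394, 394, 394, 394, 394, 394, 394, 394, 394, 394, 394, 394, 394, 394, 394, 394, 394, 394, 394, 394]
t=7: [231, 231, 231, 231, 231, 231, 231, 231, 231, 231, 231, 231, 231, 231, 231, 231, 231, 231, 231, 231]
t=8: [393, 393, 393, 393, 393, 393, 393, 393, 393, 393, 393, 393, 393, 393, 393, 393, 393, 393, 393, 393]
t=9: [234, 234, 234, 234, 234, 234, 234, 234, 234, 234, 234, 234, 234, 234, 234, 234, 234, 234, 234, 234]
t=10: [394, 394, 394, 394, 394, 394, 394, 394, 394, 394, 394, 394, 394, 394, 394, 394, 394, 394, 394, 394]
t=11: [231, 231, 231, 231, 231, 231, 231, 231, 231, 231, 231, 231, 231, 231, 231, 231, 231, 231, 231, 231]
t=12: [393, 393, 393, 393, 393, 393, 393, 393, 393, 393, 393, 393, 393, 393, 393, 393, 393, 393, 393, 393]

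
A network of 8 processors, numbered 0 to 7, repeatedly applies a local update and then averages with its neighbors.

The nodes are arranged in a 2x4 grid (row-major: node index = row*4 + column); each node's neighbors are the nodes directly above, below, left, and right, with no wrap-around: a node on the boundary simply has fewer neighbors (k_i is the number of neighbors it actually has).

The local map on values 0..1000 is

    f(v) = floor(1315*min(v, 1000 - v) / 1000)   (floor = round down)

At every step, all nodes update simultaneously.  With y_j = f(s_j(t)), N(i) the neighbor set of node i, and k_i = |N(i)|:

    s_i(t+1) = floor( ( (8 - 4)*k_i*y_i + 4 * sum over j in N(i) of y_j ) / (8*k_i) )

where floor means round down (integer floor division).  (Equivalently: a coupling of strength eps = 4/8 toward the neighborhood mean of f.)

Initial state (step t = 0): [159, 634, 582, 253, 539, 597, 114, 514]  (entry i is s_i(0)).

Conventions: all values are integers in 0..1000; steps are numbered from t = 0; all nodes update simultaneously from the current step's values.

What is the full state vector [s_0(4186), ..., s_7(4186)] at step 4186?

Answer: [603, 617, 641, 650, 603, 617, 641, 650]
Key observation: The state at step 35, [517, 501, 475, 463, 517, 501, 475, 463], reappears at step 43: the system is in a cycle of period 8 from step 35 on.  Therefore the state at step 4186 equals the state at step 35 + ((4186 - 35) mod 8) = 42, which is [603, 617, 641, 650, 603, 617, 641, 650].

Derivation:
t=0: [159, 634, 582, 253, 539, 597, 114, 514]
t=1: [376, 455, 434, 463, 487, 470, 360, 439]
t=2: [556, 579, 564, 590, 598, 594, 530, 558]
t=3: [561, 558, 571, 558, 543, 549, 590, 579]
t=4: [583, 579, 565, 569, 592, 583, 554, 556]
t=5: [546, 554, 570, 571, 542, 553, 576, 579]
t=6: [595, 584, 567, 561, 597, 584, 562, 556]
t=7: [535, 548, 567, 576, 534, 548, 570, 579]
t=8: [607, 592, 570, 559, 607, 592, 568, 557]
t=9: [521, 537, 563, 576, 521, 538, 564, 577]
t=10: [623, 605, 576, 561, 623, 605, 576, 560]
t=11: [501, 521, 554, 572, 501, 521, 554, 572]
t=12: [649, 626, 589, 568, 649, 626, 589, 568]
t=13: [468, 494, 536, 561, 468, 494, 536, 561]
t=14: [623, 636, 611, 585, 623, 636, 611, 585]
t=15: [490, 486, 511, 536, 490, 486, 511, 536]
t=16: [642, 640, 636, 618, 642, 640, 636, 618]
t=17: [470, 473, 481, 496, 470, 473, 481, 496]
t=18: [618, 622, 633, 647, 618, 622, 633, 647]
t=19: [500, 495, 481, 468, 500, 495, 481, 468]
t=20: [655, 648, 632, 619, 655, 648, 632, 619]
t=21: [455, 464, 482, 496, 455, 464, 482, 496]
t=22: [601, 611, 632, 647, 601, 611, 632, 647]
t=23: [520, 508, 484, 468, 520, 508, 484, 468]
t=24: [634, 641, 634, 620, 634, 641, 634, 620]
t=25: [478, 475, 482, 494, 478, 475, 482, 494]
t=26: [627, 626, 634, 645, 627, 626, 634, 645]
t=27: [490, 489, 480, 469, 490, 489, 480, 469]
t=28: [643, 641, 630, 619, 643, 641, 630, 619]
t=29: [469, 473, 486, 497, 469, 473, 486, 497]
t=30: [617, 623, 638, 649, 617, 623, 638, 649]
t=31: [501, 493, 476, 464, 501, 493, 476, 464]
t=32: [654, 645, 626, 613, 654, 645, 626, 613]
t=33: [457, 468, 489, 503, 457, 468, 489, 503]
t=34: [603, 617, 640, 650, 603, 617, 640, 650]
t=35: [517, 501, 475, 463, 517, 501, 475, 463]
t=36: [640, 647, 626, 612, 640, 647, 626, 612]
t=37: [470, 470, 489, 505, 470, 470, 489, 505]
t=38: [618, 622, 640, 648, 618, 622, 640, 648]
t=39: [500, 493, 475, 464, 500, 493, 475, 464]
t=40: [654, 645, 625, 613, 654, 645, 625, 613]
t=41: [457, 468, 491, 504, 457, 468, 491, 504]
t=42: [603, 617, 641, 650, 603, 617, 641, 650]
t=43: [517, 501, 475, 463, 517, 501, 475, 463]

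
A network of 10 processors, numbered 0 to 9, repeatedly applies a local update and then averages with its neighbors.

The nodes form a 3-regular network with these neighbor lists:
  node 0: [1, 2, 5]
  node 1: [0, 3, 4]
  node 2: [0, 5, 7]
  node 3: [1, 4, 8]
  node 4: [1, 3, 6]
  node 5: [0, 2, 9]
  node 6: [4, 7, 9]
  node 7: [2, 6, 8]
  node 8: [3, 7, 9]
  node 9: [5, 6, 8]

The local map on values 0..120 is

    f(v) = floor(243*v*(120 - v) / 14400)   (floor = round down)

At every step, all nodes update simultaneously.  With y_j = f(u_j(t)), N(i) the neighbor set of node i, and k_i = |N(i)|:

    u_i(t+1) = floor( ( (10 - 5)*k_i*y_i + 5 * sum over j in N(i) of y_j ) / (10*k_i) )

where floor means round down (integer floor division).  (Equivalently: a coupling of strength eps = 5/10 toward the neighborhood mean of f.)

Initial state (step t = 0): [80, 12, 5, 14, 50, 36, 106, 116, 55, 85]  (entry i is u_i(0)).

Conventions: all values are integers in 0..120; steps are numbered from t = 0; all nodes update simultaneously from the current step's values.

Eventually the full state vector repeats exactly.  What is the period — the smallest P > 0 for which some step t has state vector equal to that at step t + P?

Answer: 1
Key observation: The state at step 4, [60, 60, 60, 60, 60, 60, 60, 60, 60, 60], reappears at step 5 — and no state repeats earlier — so the cycle the system enters has period 1.

Derivation:
t=0: [80, 12, 5, 14, 50, 36, 106, 116, 55, 85]
t=1: [40, 33, 23, 35, 41, 44, 31, 19, 43, 47]
t=2: [50, 50, 42, 51, 51, 52, 46, 39, 50, 54]
t=3: [58, 59, 56, 59, 58, 58, 57, 55, 58, 59]
t=4: [60, 60, 60, 60, 60, 60, 60, 60, 60, 60]
t=5: [60, 60, 60, 60, 60, 60, 60, 60, 60, 60]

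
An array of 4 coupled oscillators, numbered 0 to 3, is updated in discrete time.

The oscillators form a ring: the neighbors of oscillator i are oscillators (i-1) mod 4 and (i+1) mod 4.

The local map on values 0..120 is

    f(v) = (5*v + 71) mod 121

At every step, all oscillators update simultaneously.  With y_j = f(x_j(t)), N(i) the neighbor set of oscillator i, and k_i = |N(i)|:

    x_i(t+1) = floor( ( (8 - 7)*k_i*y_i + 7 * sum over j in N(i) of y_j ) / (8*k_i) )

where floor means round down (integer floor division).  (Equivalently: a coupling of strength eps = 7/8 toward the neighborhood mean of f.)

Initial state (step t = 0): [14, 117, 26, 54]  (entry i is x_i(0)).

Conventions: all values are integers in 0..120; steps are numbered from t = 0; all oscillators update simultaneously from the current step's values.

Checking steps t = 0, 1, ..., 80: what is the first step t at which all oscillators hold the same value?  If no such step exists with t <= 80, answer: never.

Answer: 10
Key observation: Synchronization is absorbing here: once all oscillators are equal they stay equal, and step 10 is the first all-equal step.

Derivation:
t=0: [14, 117, 26, 54]  (not all equal)
t=1: [68, 50, 75, 56]  (not all equal)
t=2: [88, 67, 92, 70]  (not all equal)
t=3: [47, 37, 50, 39]  (not all equal)
t=4: [24, 64, 26, 65]  (not all equal)
t=5: [35, 69, 36, 69]  (not all equal)
t=6: [46, 12, 47, 12]  (not all equal)
t=7: [16, 55, 16, 55]  (not all equal)
t=8: [94, 39, 94, 39]  (not all equal)
t=9: [28, 52, 28, 52]  (not all equal)
t=10: [89, 89, 89, 89]  (all equal)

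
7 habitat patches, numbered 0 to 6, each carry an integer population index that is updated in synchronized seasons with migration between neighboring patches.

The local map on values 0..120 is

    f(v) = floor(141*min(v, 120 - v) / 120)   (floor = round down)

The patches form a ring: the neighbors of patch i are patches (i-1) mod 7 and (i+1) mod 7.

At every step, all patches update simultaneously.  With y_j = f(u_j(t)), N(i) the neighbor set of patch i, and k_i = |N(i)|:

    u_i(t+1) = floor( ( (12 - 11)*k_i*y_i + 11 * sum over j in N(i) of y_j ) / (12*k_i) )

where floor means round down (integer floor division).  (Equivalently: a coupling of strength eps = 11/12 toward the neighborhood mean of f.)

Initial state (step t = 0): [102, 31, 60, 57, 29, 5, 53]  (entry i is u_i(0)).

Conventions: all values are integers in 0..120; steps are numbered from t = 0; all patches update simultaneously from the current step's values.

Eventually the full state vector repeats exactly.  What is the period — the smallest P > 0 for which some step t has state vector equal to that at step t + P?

Simulating step by step:
t=0: [102, 31, 60, 57, 29, 5, 53]
t=1: [46, 44, 52, 53, 35, 44, 17]
t=2: [36, 56, 56, 51, 55, 31, 49]
t=3: [59, 54, 62, 64, 48, 58, 40]
t=4: [56, 68, 64, 62, 65, 52, 66]
t=5: [62, 64, 64, 64, 64, 63, 63]
t=6: [65, 66, 65, 65, 65, 65, 66]
t=7: [63, 63, 63, 64, 64, 63, 63]
t=8: [66, 66, 65, 65, 65, 65, 66]
t=9: [63, 63, 63, 64, 64, 63, 63]

Answer: 2
Key observation: The state at step 7, [63, 63, 63, 64, 64, 63, 63], reappears at step 9 — and no state repeats earlier — so the cycle the system enters has period 2.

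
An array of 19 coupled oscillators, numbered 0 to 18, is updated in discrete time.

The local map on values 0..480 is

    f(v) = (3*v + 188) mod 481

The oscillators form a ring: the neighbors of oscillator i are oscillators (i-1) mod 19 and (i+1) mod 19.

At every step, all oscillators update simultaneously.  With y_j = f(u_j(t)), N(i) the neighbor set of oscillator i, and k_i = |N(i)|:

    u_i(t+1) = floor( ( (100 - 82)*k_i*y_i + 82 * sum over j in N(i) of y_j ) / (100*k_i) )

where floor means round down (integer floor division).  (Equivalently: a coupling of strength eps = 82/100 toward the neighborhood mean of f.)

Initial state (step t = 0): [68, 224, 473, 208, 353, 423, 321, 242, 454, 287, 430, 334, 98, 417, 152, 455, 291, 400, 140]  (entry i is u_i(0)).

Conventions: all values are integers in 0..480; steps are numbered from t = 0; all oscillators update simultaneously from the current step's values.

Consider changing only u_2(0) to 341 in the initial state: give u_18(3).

Answer: u_18(3) = 282
Key observation: This trace re-runs the system from the modified initial state.

Derivation:
t=0: [68, 224, 341, 208, 353, 423, 321, 242, 454, 287, 430, 334, 98, 417, 152, 455, 291, 400, 140]
t=1: [278, 331, 335, 278, 192, 196, 217, 199, 232, 73, 135, 55, 289, 153, 270, 127, 237, 169, 358]
t=2: [223, 158, 155, 221, 196, 315, 310, 366, 364, 284, 331, 147, 229, 82, 110, 201, 199, 332, 166]
t=3: [225, 257, 256, 258, 274, 215, 231, 252, 222, 234, 132, 277, 309, 254, 311, 195, 272, 248, 282]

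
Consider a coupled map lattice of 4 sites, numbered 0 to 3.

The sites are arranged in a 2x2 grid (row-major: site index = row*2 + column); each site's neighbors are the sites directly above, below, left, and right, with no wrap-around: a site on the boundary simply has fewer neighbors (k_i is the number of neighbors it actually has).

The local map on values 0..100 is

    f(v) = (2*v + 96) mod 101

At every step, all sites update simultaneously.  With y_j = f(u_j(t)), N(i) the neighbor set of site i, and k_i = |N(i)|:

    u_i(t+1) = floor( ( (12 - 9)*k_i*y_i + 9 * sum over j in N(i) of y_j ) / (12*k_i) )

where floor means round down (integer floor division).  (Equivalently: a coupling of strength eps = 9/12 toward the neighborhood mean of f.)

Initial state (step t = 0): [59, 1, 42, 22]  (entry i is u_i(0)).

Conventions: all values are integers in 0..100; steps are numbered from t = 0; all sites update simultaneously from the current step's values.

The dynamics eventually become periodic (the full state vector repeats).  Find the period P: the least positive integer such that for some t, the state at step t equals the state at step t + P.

Simulating step by step:
t=0: [59, 1, 42, 22]
t=1: [69, 43, 38, 76]
t=2: [65, 49, 47, 68]
t=3: [74, 43, 42, 75]
t=4: [70, 52, 52, 71]
t=5: [82, 51, 51, 83]
t=6: [87, 68, 68, 87]
t=7: [39, 58, 58, 39]
t=8: [25, 57, 57, 25]
t=9: [17, 35, 35, 17]
t=10: [56, 38, 38, 56]
t=11: [54, 22, 22, 54]
t=12: [29, 11, 11, 29]
t=13: [26, 44, 44, 26]
t=14: [74, 56, 56, 74]
t=15: [15, 33, 33, 15]
t=16: [52, 34, 34, 52]
t=17: [72, 90, 90, 72]
t=18: [65, 47, 47, 65]
t=19: [72, 40, 40, 72]
t=20: [65, 47, 47, 65]

Answer: 2
Key observation: The state at step 18, [65, 47, 47, 65], reappears at step 20 — and no state repeats earlier — so the cycle the system enters has period 2.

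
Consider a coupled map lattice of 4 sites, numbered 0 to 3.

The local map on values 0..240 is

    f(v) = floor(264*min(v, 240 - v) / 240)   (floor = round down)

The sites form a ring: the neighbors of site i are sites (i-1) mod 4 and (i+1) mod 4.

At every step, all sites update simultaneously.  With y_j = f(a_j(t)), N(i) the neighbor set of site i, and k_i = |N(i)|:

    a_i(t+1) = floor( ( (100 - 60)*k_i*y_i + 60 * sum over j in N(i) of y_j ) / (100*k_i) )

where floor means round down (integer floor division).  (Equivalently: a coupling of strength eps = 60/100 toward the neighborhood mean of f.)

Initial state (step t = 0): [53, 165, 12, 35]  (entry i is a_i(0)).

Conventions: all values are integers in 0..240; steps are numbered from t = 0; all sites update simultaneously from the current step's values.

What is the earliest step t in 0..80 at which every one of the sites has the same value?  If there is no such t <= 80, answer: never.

Simulating step by step:
t=0: [53, 165, 12, 35]  (not all equal)
t=1: [59, 54, 41, 36]  (not all equal)
t=2: [55, 56, 47, 48]  (not all equal)
t=3: [57, 57, 54, 54]  (not all equal)
t=4: [61, 61, 59, 59]  (not all equal)
t=5: [66, 66, 64, 64]  (not all equal)
t=6: [71, 71, 70, 70]  (not all equal)
t=7: [77, 77, 77, 77]  (all equal)

Answer: 7
Key observation: Synchronization is absorbing here: once all sites are equal they stay equal, and step 7 is the first all-equal step.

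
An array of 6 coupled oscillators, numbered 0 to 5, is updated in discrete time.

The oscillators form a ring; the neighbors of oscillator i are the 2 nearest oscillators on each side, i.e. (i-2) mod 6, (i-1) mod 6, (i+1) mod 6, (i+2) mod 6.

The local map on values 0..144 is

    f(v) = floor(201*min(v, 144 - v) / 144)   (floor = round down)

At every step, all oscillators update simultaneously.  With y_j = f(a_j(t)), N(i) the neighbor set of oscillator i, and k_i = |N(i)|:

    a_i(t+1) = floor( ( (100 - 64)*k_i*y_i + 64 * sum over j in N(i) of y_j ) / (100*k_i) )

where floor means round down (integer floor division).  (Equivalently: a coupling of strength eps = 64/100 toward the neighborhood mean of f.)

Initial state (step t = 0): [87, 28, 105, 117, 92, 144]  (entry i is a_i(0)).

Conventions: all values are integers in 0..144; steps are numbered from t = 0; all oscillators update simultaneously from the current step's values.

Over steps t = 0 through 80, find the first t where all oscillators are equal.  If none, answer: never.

Simulating step by step:
t=0: [87, 28, 105, 117, 92, 144]  (not all equal)
t=1: [54, 41, 55, 39, 53, 36]  (not all equal)
t=2: [67, 61, 68, 60, 67, 59]  (not all equal)
t=3: [90, 86, 90, 86, 89, 86]  (not all equal)
t=4: [76, 78, 76, 78, 76, 78]  (not all equal)
t=5: [93, 92, 93, 92, 93, 92]  (not all equal)
t=6: [71, 71, 71, 71, 71, 71]  (all equal)

Answer: 6
Key observation: Synchronization is absorbing here: once all oscillators are equal they stay equal, and step 6 is the first all-equal step.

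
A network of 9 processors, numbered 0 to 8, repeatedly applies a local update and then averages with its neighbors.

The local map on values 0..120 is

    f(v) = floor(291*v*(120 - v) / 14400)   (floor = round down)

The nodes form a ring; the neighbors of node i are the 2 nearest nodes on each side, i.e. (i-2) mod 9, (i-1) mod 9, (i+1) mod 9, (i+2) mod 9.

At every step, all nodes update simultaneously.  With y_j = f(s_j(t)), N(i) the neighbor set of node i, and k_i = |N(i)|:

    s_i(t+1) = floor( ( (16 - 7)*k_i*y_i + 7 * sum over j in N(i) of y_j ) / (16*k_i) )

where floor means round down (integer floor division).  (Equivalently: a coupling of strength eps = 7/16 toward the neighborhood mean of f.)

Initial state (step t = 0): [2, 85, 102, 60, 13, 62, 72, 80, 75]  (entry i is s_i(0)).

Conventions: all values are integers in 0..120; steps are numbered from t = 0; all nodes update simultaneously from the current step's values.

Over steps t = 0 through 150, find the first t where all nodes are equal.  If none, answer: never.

Simulating step by step:
t=0: [2, 85, 102, 60, 13, 62, 72, 80, 75]  (not all equal)
t=1: [27, 53, 38, 62, 43, 65, 64, 59, 59]  (not all equal)
t=2: [58, 67, 63, 70, 67, 71, 71, 69, 69]  (not all equal)
t=3: [71, 71, 71, 70, 70, 70, 70, 70, 71]  (not all equal)
t=4: [70, 70, 70, 70, 70, 70, 70, 70, 70]  (all equal)

Answer: 4
Key observation: Synchronization is absorbing here: once all nodes are equal they stay equal, and step 4 is the first all-equal step.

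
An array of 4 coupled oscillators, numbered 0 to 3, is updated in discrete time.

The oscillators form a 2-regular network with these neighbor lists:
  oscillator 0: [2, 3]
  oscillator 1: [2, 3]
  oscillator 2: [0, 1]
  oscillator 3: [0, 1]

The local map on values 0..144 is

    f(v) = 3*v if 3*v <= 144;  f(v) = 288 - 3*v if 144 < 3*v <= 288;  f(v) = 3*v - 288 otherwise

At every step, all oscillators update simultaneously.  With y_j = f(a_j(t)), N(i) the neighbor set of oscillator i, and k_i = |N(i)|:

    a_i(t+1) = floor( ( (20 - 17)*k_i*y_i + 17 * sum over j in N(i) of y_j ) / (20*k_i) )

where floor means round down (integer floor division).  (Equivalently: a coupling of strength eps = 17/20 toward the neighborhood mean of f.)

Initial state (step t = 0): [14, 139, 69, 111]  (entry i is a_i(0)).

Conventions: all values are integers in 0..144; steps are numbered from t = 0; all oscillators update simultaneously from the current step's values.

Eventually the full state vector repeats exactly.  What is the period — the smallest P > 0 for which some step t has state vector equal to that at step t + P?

Simulating step by step:
t=0: [14, 139, 69, 111]
t=1: [59, 72, 84, 79]
t=2: [53, 47, 83, 85]
t=3: [49, 51, 120, 119]
t=4: [81, 80, 128, 127]
t=5: [87, 87, 53, 53]
t=6: [113, 113, 42, 42]
t=7: [114, 114, 62, 62]
t=8: [94, 94, 61, 61]
t=9: [90, 90, 20, 20]
t=10: [53, 53, 24, 24]
t=11: [80, 80, 120, 120]
t=12: [68, 68, 51, 51]
t=13: [127, 127, 91, 91]
t=14: [26, 26, 81, 81]
t=15: [49, 49, 73, 73]
t=16: [79, 79, 130, 130]
t=17: [94, 94, 58, 58]
t=18: [97, 97, 22, 22]
t=19: [56, 56, 12, 12]
t=20: [48, 48, 107, 107]
t=21: [49, 49, 127, 127]
t=22: [100, 100, 133, 133]
t=23: [96, 96, 26, 26]
t=24: [66, 66, 11, 11]
t=25: [41, 41, 81, 81]
t=26: [56, 56, 111, 111]
t=27: [56, 56, 108, 108]
t=28: [48, 48, 107, 107]

Answer: 8
Key observation: The state at step 20, [48, 48, 107, 107], reappears at step 28 — and no state repeats earlier — so the cycle the system enters has period 8.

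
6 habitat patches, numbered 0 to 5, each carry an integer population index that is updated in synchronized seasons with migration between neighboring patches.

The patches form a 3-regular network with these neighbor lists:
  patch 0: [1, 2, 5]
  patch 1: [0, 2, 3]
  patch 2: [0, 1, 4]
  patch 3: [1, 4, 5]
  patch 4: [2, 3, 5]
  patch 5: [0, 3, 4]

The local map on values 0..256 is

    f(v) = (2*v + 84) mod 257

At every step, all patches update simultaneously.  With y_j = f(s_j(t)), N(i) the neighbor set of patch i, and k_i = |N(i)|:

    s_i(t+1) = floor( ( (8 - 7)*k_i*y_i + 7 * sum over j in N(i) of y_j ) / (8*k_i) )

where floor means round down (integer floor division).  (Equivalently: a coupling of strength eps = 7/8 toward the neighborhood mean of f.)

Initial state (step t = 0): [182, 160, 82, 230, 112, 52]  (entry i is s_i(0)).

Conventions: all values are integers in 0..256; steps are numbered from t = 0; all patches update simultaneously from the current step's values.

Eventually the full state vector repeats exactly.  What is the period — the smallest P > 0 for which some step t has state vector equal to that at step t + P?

Answer: 16
Key observation: The state at step 30, [244, 245, 247, 246, 244, 247], reappears at step 46 — and no state repeats earlier — so the cycle the system enters has period 16.

Derivation:
t=0: [182, 160, 82, 230, 112, 52]
t=1: [193, 155, 144, 116, 142, 102]
t=2: [109, 130, 148, 88, 73, 115]
t=3: [83, 60, 120, 109, 82, 88]
t=4: [111, 131, 213, 138, 64, 158]
t=5: [147, 129, 133, 142, 172, 124]
t=6: [88, 105, 121, 110, 102, 126]
t=7: [54, 39, 29, 48, 60, 33]
t=8: [156, 170, 180, 173, 163, 186]
t=9: [178, 166, 157, 173, 182, 160]
t=10: [153, 164, 173, 166, 158, 177]
t=11: [165, 155, 147, 159, 167, 149]
t=12: [131, 140, 147, 141, 134, 150]
t=13: [114, 106, 100, 109, 116, 101]
t=14: [34, 41, 48, 42, 36, 50]
t=15: [173, 166, 160, 168, 174, 161]
t=16: [154, 160, 166, 161, 155, 167]
t=17: [153, 147, 142, 148, 153, 142]
t=18: [116, 122, 126, 121, 117, 127]
t=19: [74, 69, 65, 70, 74, 65]
t=20: [218, 223, 226, 222, 219, 227]
t=21: [18, 14, 11, 15, 18, 11]
t=22: [109, 113, 115, 112, 110, 116]
t=23: [54, 51, 49, 52, 54, 49]
t=24: [184, 187, 189, 186, 185, 189]
t=25: [202, 199, 198, 200, 202, 198]
t=26: [224, 226, 228, 226, 225, 228]
t=27: [23, 22, 20, 22, 24, 20]
t=28: [125, 127, 129, 128, 126, 129]
t=29: [82, 81, 79, 81, 83, 80]
t=30: [244, 245, 247, 246, 244, 247]
t=31: [62, 61, 59, 60, 62, 59]
t=32: [203, 204, 206, 205, 203, 206]
t=33: [237, 236, 234, 235, 237, 234]
t=34: [39, 40, 42, 41, 39, 42]
t=35: [166, 165, 163, 164, 166, 163]
t=36: [154, 155, 157, 156, 154, 157]
t=37: [139, 138, 136, 137, 139, 136]
t=38: [100, 101, 103, 102, 100, 103]
t=39: [31, 30, 28, 29, 31, 28]
t=40: [141, 142, 144, 143, 141, 144]
t=41: [113, 112, 110, 111, 113, 110]
t=42: [48, 49, 51, 50, 48, 51]
t=43: [184, 183, 181, 182, 184, 181]
t=44: [190, 191, 193, 192, 190, 193]
t=45: [211, 210, 208, 209, 211, 208]
t=46: [244, 245, 247, 246, 244, 247]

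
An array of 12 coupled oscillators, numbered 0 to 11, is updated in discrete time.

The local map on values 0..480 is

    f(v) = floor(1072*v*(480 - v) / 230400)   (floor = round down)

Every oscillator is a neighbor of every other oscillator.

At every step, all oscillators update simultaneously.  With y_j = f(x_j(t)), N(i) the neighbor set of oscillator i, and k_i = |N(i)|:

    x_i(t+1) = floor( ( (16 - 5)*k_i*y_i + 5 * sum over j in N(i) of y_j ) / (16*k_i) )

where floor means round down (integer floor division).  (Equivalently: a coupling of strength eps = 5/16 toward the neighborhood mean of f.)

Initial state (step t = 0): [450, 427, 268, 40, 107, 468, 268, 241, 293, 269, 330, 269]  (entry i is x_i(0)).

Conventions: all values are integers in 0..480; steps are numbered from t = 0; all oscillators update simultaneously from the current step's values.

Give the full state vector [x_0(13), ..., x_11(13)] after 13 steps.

Simulating step by step:
t=0: [450, 427, 268, 40, 107, 468, 268, 241, 293, 269, 330, 269]
t=1: [105, 133, 238, 117, 186, 81, 238, 240, 231, 238, 215, 238]
t=2: [202, 222, 257, 211, 248, 180, 257, 258, 257, 257, 256, 257]
t=3: [262, 265, 265, 264, 266, 255, 265, 265, 265, 265, 265, 265]
t=4: [265, 265, 265, 265, 264, 265, 265, 265, 265, 265, 265, 265]
t=5: [265, 265, 265, 265, 265, 265, 265, 265, 265, 265, 265, 265]
t=6: [265, 265, 265, 265, 265, 265, 265, 265, 265, 265, 265, 265]
t=7: [265, 265, 265, 265, 265, 265, 265, 265, 265, 265, 265, 265]
t=8: [265, 265, 265, 265, 265, 265, 265, 265, 265, 265, 265, 265]
t=9: [265, 265, 265, 265, 265, 265, 265, 265, 265, 265, 265, 265]
t=10: [265, 265, 265, 265, 265, 265, 265, 265, 265, 265, 265, 265]
t=11: [265, 265, 265, 265, 265, 265, 265, 265, 265, 265, 265, 265]
t=12: [265, 265, 265, 265, 265, 265, 265, 265, 265, 265, 265, 265]
t=13: [265, 265, 265, 265, 265, 265, 265, 265, 265, 265, 265, 265]

Answer: [265, 265, 265, 265, 265, 265, 265, 265, 265, 265, 265, 265]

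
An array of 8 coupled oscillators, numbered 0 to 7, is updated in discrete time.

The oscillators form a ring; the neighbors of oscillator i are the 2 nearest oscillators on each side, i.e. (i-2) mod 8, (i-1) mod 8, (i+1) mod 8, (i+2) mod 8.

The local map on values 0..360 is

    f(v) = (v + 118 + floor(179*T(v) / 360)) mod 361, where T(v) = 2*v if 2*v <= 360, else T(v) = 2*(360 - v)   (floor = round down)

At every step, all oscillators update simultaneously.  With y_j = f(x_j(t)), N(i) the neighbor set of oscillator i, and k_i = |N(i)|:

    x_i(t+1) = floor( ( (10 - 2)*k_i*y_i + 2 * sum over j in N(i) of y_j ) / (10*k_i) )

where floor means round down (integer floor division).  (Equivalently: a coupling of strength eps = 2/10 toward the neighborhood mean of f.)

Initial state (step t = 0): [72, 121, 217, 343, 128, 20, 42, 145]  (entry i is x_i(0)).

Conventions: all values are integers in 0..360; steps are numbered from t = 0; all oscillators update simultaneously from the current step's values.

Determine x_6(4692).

Simulating step by step:
t=0: [72, 121, 217, 343, 128, 20, 42, 145]
t=1: [244, 314, 130, 125, 39, 144, 184, 85]
t=2: [119, 114, 34, 23, 165, 65, 124, 249]
t=3: [316, 316, 195, 173, 98, 216, 43, 140]
t=4: [116, 111, 125, 114, 277, 125, 191, 56]
t=5: [313, 317, 62, 299, 116, 45, 127, 223]
t=6: [116, 122, 227, 138, 307, 195, 47, 115]
t=7: [312, 42, 117, 43, 116, 128, 215, 311]
t=8: [132, 200, 324, 208, 313, 48, 122, 115]
t=9: [44, 122, 111, 120, 115, 199, 34, 295]
t=10: [196, 50, 316, 325, 327, 143, 187, 118]
t=11: [132, 208, 121, 117, 112, 68, 124, 306]
t=12: [45, 135, 328, 334, 321, 243, 39, 112]
t=13: [199, 59, 116, 111, 119, 131, 195, 300]
t=14: [133, 234, 331, 319, 325, 60, 123, 117]
t=15: [46, 123, 111, 122, 116, 218, 37, 299]
t=16: [199, 34, 299, 40, 311, 125, 192, 118]
t=17: [131, 187, 123, 178, 114, 43, 122, 303]
t=18: [26, 105, 31, 122, 291, 191, 34, 109]
t=19: [186, 295, 173, 36, 116, 124, 184, 307]
t=20: [115, 118, 120, 179, 299, 41, 122, 110]
t=21: [329, 340, 332, 142, 126, 187, 49, 314]
t=22: [120, 112, 106, 49, 30, 111, 189, 120]
t=23: [342, 335, 317, 231, 191, 314, 154, 343]
t=24: [113, 116, 116, 116, 113, 113, 74, 113]
t=25: [339, 348, 348, 348, 339, 339, 280, 339]
t=26: [116, 116, 116, 116, 116, 116, 116, 116]
t=27: [349, 349, 349, 349, 349, 349, 349, 349]
t=28: [116, 116, 116, 116, 116, 116, 116, 116]

Answer: x_6(4692) = 116
Key observation: The state at step 26, [116, 116, 116, 116, 116, 116, 116, 116], reappears at step 28: the system is in a cycle of period 2 from step 26 on.  Therefore the state at step 4692 equals the state at step 26 + ((4692 - 26) mod 2) = 26, which is [116, 116, 116, 116, 116, 116, 116, 116].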